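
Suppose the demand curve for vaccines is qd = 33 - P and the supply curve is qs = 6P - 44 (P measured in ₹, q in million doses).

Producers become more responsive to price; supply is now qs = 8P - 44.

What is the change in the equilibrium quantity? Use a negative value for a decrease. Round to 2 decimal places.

Original equilibrium: 33 - P = 6P - 44 gives 77 = 7P, so P = 11 and q = 22.
With the change applied: demand qd = 33 - P, supply qs = 8P - 44.
Clearing the new market: 33 - P = 8P - 44, so P = 77/9 ≈ 8.5556 and q = 220/9 ≈ 24.4444.
Δq = 24.4444 − 22 = +2.44.

+2.44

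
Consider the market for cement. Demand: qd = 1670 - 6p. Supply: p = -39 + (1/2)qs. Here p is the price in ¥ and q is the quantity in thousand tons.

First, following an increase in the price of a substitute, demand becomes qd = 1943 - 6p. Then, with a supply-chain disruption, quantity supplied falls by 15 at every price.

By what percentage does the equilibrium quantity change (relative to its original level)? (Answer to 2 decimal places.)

+11.97

Solve the original market: 1670 - 6p = 2p + 78, hence p = 199 and q = 476.
The new curves are qd = 1943 - 6p (demand) and qs = 2p + 63 (supply).
New equilibrium: 1943 - 6p = 2p + 63 ⇒ 1880 = 8p ⇒ p = 235, q = 533.
%Δq = (533 − 476) / 476 × 100 = +11.97%.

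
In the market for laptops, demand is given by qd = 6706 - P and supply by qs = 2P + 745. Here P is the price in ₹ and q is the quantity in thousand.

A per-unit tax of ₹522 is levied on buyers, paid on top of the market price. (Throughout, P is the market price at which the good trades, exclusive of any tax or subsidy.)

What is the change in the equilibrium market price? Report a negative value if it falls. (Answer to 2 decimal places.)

Before the shock: 6706 - P = 2P + 745 ⇒ 5961 = 3P ⇒ P = 1987, q = 4719.
Since buyers pay the price plus the tax, the effective demand curve becomes qd = 6184 - P.
New equilibrium: 6184 - P = 2P + 745 ⇒ 5439 = 3P ⇒ P = 1813, q = 4371.
ΔP = 1813 − 1987 = -174.00.

-174.00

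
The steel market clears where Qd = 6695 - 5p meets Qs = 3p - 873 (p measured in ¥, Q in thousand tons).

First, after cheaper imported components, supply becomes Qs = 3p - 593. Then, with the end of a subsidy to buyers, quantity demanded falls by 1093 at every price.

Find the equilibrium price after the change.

774.375

Original equilibrium: 6695 - 5p = 3p - 873 gives 7568 = 8p, so p = 946 and Q = 1965.
With the change applied: demand Qd = 5602 - 5p, supply Qs = 3p - 593.
Clearing the new market: 5602 - 5p = 3p - 593, so p = 774.375 and Q = 1730.125.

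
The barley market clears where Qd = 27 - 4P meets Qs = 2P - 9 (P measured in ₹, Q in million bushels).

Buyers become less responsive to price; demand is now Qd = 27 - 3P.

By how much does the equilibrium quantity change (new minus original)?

+2.4

Solve the original market: 27 - 4P = 2P - 9, hence P = 6 and Q = 3.
With the change applied: demand Qd = 27 - 3P, supply Qs = 2P - 9.
Setting them equal: 27 - 3P = 2P - 9 → 36 = 5P, so P = 7.2 and Q = 5.4.
ΔQ = 5.4 − 3 = +2.4.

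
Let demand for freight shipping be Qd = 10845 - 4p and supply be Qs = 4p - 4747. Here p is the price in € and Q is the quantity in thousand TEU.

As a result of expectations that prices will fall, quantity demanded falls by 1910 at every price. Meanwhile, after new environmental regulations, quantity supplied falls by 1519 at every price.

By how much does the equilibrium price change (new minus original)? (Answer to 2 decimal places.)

-48.88

Initially, 10845 - 4p = 4p - 4747, so 15592 = 8p and p = 1949, Q = 3049.
The shock moves the curves to Qd = 8935 - 4p and Qs = 4p - 6266.
Clearing the new market: 8935 - 4p = 4p - 6266, so p = 1900.125 and Q = 1334.5.
Δp = 1900.125 − 1949 = -48.88.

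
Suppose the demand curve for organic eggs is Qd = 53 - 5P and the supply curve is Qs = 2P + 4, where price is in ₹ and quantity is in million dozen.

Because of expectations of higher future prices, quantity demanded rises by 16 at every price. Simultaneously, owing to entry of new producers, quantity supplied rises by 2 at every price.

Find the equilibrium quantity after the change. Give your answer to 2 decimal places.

24.00

Original equilibrium: 53 - 5P = 2P + 4 gives 49 = 7P, so P = 7 and Q = 18.
After the shift, demand is Qd = 69 - 5P and supply is Qs = 2P + 6.
Equate the new curves: 69 - 5P = 2P + 6, giving 63 = 7P, P = 9, Q = 24.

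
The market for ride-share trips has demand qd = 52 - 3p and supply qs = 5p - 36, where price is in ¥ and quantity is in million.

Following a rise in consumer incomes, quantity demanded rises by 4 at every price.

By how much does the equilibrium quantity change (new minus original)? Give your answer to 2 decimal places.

Solve the original market: 52 - 3p = 5p - 36, hence p = 11 and q = 19.
After the shift, demand is qd = 56 - 3p and supply is qs = 5p - 36.
Setting them equal: 56 - 3p = 5p - 36 → 92 = 8p, so p = 11.5 and q = 21.5.
Δq = 21.5 − 19 = +2.50.

+2.50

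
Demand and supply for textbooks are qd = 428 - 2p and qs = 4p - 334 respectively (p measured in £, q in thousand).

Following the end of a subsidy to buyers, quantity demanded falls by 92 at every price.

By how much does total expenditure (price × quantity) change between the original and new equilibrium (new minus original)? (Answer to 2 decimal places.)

-9516.89

Initially, 428 - 2p = 4p - 334, so 762 = 6p and p = 127, q = 174.
The shock moves the curves to qd = 336 - 2p and qs = 4p - 334.
Setting them equal: 336 - 2p = 4p - 334 → 670 = 6p, so p = 335/3 ≈ 111.6667 and q = 338/3 ≈ 112.6667.
Expenditure moves from 127×174 = 22098 to 111.6667×112.6667 = 12581.1111; change = -9516.89.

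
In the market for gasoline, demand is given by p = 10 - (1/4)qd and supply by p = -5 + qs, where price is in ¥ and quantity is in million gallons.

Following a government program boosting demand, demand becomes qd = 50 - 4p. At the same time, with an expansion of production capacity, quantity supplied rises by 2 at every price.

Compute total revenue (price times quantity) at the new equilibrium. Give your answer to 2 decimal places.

Solve the original market: 40 - 4p = p + 5, hence p = 7 and q = 12.
The new curves are qd = 50 - 4p (demand) and qs = p + 7 (supply).
Equate the new curves: 50 - 4p = p + 7, giving 43 = 5p, p = 8.6, q = 15.6.
New expenditure = 8.6 × 15.6 = 134.16.

134.16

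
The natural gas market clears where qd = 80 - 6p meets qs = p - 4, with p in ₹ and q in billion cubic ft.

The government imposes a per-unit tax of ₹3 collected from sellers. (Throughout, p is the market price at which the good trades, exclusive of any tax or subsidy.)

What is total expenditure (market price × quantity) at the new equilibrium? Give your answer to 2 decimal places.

Original equilibrium: 80 - 6p = p - 4 gives 84 = 7p, so p = 12 and q = 8.
Since sellers keep the price net of the tax, the effective supply curve becomes qs = p - 7.
Equate the new curves: 80 - 6p = p - 7, giving 87 = 7p, p = 87/7 ≈ 12.4286, q = 38/7 ≈ 5.4286.
New expenditure = 12.4286 × 5.4286 = 67.47.

67.47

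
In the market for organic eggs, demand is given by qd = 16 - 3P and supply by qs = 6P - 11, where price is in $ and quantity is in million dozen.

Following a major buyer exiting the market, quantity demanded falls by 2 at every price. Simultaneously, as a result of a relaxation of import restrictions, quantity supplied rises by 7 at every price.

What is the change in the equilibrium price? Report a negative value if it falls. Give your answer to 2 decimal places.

-1.00

Solve the original market: 16 - 3P = 6P - 11, hence P = 3 and q = 7.
With the change applied: demand qd = 14 - 3P, supply qs = 6P - 4.
Clearing the new market: 14 - 3P = 6P - 4, so P = 2 and q = 8.
ΔP = 2 − 3 = -1.00.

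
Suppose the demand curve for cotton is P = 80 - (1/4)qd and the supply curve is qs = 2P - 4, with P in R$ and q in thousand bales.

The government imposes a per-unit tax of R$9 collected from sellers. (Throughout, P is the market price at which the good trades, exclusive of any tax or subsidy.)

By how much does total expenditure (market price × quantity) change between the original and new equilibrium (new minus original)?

Solve the original market: 320 - 4P = 2P - 4, hence P = 54 and q = 104.
Since sellers keep the price net of the tax, the effective supply curve becomes qs = 2P - 22.
Setting them equal: 320 - 4P = 2P - 22 → 342 = 6P, so P = 57 and q = 92.
Expenditure moves from 54×104 = 5616 to 57×92 = 5244; change = -372.

-372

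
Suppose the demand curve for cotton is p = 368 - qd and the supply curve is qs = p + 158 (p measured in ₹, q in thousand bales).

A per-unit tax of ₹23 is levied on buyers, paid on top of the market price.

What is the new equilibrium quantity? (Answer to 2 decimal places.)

Before the shock: 368 - p = p + 158 ⇒ 210 = 2p ⇒ p = 105, q = 263.
Since buyers pay the price plus the tax, the effective demand curve becomes qd = 345 - p.
Clearing the new market: 345 - p = p + 158, so p = 93.5 and q = 251.5.

251.50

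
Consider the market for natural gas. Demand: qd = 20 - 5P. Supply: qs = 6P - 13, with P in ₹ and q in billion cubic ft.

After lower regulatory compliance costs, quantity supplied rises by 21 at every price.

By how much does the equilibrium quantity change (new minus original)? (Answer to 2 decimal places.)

+9.55

Before the shock: 20 - 5P = 6P - 13 ⇒ 33 = 11P ⇒ P = 3, q = 5.
The new curves are qd = 20 - 5P (demand) and qs = 6P + 8 (supply).
Equate the new curves: 20 - 5P = 6P + 8, giving 12 = 11P, P = 12/11 ≈ 1.0909, q = 160/11 ≈ 14.5455.
Δq = 14.5455 − 5 = +9.55.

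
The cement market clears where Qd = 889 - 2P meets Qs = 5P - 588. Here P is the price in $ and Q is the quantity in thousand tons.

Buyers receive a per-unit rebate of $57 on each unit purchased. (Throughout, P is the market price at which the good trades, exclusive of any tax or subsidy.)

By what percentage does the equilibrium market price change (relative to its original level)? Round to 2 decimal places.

Solve the original market: 889 - 2P = 5P - 588, hence P = 211 and Q = 467.
Since buyers' out-of-pocket price is the market price minus the rebate, the effective demand curve becomes Qd = 1003 - 2P.
New equilibrium: 1003 - 2P = 5P - 588 ⇒ 1591 = 7P ⇒ P = 1591/7 ≈ 227.2857, Q = 3839/7 ≈ 548.4286.
%ΔP = (227.2857 − 211) / 211 × 100 = +7.72%.

+7.72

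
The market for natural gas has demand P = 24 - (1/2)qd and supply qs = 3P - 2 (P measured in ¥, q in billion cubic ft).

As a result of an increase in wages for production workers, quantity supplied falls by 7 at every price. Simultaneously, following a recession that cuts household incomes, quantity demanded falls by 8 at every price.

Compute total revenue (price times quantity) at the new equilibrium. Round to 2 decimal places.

Before the shock: 48 - 2P = 3P - 2 ⇒ 50 = 5P ⇒ P = 10, q = 28.
The new curves are qd = 40 - 2P (demand) and qs = 3P - 9 (supply).
Setting them equal: 40 - 2P = 3P - 9 → 49 = 5P, so P = 9.8 and q = 20.4.
New expenditure = 9.8 × 20.4 = 199.92.

199.92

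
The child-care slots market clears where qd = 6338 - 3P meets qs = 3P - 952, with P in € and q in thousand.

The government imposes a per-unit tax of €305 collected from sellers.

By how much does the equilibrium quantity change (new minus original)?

Before the shock: 6338 - 3P = 3P - 952 ⇒ 7290 = 6P ⇒ P = 1215, q = 2693.
Since sellers keep the price net of the tax, the effective supply curve becomes qs = 3P - 1867.
Clearing the new market: 6338 - 3P = 3P - 1867, so P = 1367.5 and q = 2235.5.
Δq = 2235.5 − 2693 = -457.5.

-457.5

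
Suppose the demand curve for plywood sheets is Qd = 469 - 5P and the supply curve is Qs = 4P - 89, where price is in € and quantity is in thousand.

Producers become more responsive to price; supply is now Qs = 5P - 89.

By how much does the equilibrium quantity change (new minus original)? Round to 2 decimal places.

+31.00

Original equilibrium: 469 - 5P = 4P - 89 gives 558 = 9P, so P = 62 and Q = 159.
With the change applied: demand Qd = 469 - 5P, supply Qs = 5P - 89.
Equate the new curves: 469 - 5P = 5P - 89, giving 558 = 10P, P = 55.8, Q = 190.
ΔQ = 190 − 159 = +31.00.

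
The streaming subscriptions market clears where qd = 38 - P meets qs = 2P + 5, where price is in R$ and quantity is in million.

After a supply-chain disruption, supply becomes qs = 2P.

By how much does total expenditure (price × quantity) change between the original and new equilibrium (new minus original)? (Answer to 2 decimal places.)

Initially, 38 - P = 2P + 5, so 33 = 3P and P = 11, q = 27.
With the change applied: demand qd = 38 - P, supply qs = 2P.
Setting them equal: 38 - P = 2P → 38 = 3P, so P = 38/3 ≈ 12.6667 and q = 76/3 ≈ 25.3333.
Expenditure moves from 11×27 = 297 to 12.6667×25.3333 = 320.8889; change = +23.89.

+23.89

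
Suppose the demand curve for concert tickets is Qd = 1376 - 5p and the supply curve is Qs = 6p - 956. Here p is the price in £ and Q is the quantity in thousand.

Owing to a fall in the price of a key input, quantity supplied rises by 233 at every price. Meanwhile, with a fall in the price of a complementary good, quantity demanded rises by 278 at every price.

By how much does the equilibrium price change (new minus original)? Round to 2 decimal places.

+4.09

Initially, 1376 - 5p = 6p - 956, so 2332 = 11p and p = 212, Q = 316.
The new curves are Qd = 1654 - 5p (demand) and Qs = 6p - 723 (supply).
Equate the new curves: 1654 - 5p = 6p - 723, giving 2377 = 11p, p = 2377/11 ≈ 216.0909, Q = 6309/11 ≈ 573.5455.
Δp = 216.0909 − 212 = +4.09.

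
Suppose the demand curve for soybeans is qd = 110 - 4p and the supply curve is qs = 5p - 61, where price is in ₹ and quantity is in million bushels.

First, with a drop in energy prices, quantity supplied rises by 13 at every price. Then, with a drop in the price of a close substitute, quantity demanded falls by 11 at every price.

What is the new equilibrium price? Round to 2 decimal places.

Solve the original market: 110 - 4p = 5p - 61, hence p = 19 and q = 34.
After the shift, demand is qd = 99 - 4p and supply is qs = 5p - 48.
Equate the new curves: 99 - 4p = 5p - 48, giving 147 = 9p, p = 49/3 ≈ 16.3333, q = 101/3 ≈ 33.6667.

16.33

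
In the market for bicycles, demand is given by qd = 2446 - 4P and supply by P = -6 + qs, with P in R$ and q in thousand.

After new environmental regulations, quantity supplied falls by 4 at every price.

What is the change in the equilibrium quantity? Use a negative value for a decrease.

Before the shock: 2446 - 4P = P + 6 ⇒ 2440 = 5P ⇒ P = 488, q = 494.
The new curves are qd = 2446 - 4P (demand) and qs = P + 2 (supply).
Setting them equal: 2446 - 4P = P + 2 → 2444 = 5P, so P = 488.8 and q = 490.8.
Δq = 490.8 − 494 = -3.2.

-3.2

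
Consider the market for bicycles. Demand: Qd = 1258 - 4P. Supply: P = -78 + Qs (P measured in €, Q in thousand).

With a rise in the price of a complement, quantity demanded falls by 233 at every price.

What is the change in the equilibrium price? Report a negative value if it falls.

-46.6

Original equilibrium: 1258 - 4P = P + 78 gives 1180 = 5P, so P = 236 and Q = 314.
The new curves are Qd = 1025 - 4P (demand) and Qs = P + 78 (supply).
Setting them equal: 1025 - 4P = P + 78 → 947 = 5P, so P = 189.4 and Q = 267.4.
ΔP = 189.4 − 236 = -46.6.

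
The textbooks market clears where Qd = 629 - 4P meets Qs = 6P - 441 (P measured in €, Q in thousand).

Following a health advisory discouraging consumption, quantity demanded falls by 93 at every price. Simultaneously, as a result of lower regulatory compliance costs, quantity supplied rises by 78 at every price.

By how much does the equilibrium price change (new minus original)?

-17.1

Solve the original market: 629 - 4P = 6P - 441, hence P = 107 and Q = 201.
The shock moves the curves to Qd = 536 - 4P and Qs = 6P - 363.
Setting them equal: 536 - 4P = 6P - 363 → 899 = 10P, so P = 89.9 and Q = 176.4.
ΔP = 89.9 − 107 = -17.1.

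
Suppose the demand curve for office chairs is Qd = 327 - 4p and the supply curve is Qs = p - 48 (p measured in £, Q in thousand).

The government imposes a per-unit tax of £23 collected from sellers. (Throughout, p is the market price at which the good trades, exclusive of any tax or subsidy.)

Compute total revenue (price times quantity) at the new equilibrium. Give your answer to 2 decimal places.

684.56

Original equilibrium: 327 - 4p = p - 48 gives 375 = 5p, so p = 75 and Q = 27.
Since sellers keep the price net of the tax, the effective supply curve becomes Qs = p - 71.
New equilibrium: 327 - 4p = p - 71 ⇒ 398 = 5p ⇒ p = 79.6, Q = 8.6.
New expenditure = 79.6 × 8.6 = 684.56.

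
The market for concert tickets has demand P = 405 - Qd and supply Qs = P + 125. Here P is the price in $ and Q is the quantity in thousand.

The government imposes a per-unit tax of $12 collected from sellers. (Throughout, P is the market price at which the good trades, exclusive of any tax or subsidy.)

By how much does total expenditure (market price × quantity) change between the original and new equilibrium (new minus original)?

Solve the original market: 405 - P = P + 125, hence P = 140 and Q = 265.
Since sellers keep the price net of the tax, the effective supply curve becomes Qs = P + 113.
Setting them equal: 405 - P = P + 113 → 292 = 2P, so P = 146 and Q = 259.
Expenditure moves from 140×265 = 37100 to 146×259 = 37814; change = +714.

+714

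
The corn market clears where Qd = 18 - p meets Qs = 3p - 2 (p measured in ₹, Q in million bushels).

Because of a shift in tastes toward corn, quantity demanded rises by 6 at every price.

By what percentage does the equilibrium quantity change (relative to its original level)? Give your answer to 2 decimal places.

Before the shock: 18 - p = 3p - 2 ⇒ 20 = 4p ⇒ p = 5, Q = 13.
The new curves are Qd = 24 - p (demand) and Qs = 3p - 2 (supply).
Equate the new curves: 24 - p = 3p - 2, giving 26 = 4p, p = 6.5, Q = 17.5.
%ΔQ = (17.5 − 13) / 13 × 100 = +34.62%.

+34.62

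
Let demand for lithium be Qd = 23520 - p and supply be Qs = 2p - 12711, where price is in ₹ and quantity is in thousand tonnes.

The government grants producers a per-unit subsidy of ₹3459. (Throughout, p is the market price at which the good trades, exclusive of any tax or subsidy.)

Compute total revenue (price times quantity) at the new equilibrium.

134341479

Original equilibrium: 23520 - p = 2p - 12711 gives 36231 = 3p, so p = 12077 and Q = 11443.
Since sellers receive the price plus the subsidy, the effective supply curve becomes Qs = 2p - 5793.
Setting them equal: 23520 - p = 2p - 5793 → 29313 = 3p, so p = 9771 and Q = 13749.
New expenditure = 9771 × 13749 = 134341479.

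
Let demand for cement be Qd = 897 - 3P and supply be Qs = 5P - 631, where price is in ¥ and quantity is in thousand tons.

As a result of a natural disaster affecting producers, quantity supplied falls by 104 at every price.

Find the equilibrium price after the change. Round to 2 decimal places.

Original equilibrium: 897 - 3P = 5P - 631 gives 1528 = 8P, so P = 191 and Q = 324.
The shock moves the curves to Qd = 897 - 3P and Qs = 5P - 735.
Setting them equal: 897 - 3P = 5P - 735 → 1632 = 8P, so P = 204 and Q = 285.

204.00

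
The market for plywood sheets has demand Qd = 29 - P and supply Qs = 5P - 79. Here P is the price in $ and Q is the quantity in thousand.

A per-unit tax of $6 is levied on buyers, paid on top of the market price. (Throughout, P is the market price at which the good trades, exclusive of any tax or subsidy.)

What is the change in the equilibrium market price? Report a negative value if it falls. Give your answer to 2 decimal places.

Initially, 29 - P = 5P - 79, so 108 = 6P and P = 18, Q = 11.
Since buyers pay the price plus the tax, the effective demand curve becomes Qd = 23 - P.
Setting them equal: 23 - P = 5P - 79 → 102 = 6P, so P = 17 and Q = 6.
ΔP = 17 − 18 = -1.00.

-1.00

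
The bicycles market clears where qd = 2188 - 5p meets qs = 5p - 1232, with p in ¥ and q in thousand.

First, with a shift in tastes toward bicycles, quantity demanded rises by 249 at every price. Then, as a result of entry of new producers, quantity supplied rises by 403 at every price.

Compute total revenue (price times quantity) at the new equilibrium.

262586.4

Original equilibrium: 2188 - 5p = 5p - 1232 gives 3420 = 10p, so p = 342 and q = 478.
The shock moves the curves to qd = 2437 - 5p and qs = 5p - 829.
Clearing the new market: 2437 - 5p = 5p - 829, so p = 326.6 and q = 804.
New expenditure = 326.6 × 804 = 262586.4.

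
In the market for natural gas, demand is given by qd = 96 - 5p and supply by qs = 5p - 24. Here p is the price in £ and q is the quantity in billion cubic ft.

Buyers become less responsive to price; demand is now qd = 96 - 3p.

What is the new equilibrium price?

15

Initially, 96 - 5p = 5p - 24, so 120 = 10p and p = 12, q = 36.
With the change applied: demand qd = 96 - 3p, supply qs = 5p - 24.
Equate the new curves: 96 - 3p = 5p - 24, giving 120 = 8p, p = 15, q = 51.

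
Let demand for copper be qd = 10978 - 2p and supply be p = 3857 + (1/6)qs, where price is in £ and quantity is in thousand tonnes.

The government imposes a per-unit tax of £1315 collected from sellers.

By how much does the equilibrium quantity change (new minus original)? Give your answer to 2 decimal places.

Original equilibrium: 10978 - 2p = 6p - 23142 gives 34120 = 8p, so p = 4265 and q = 2448.
Since sellers keep the price net of the tax, the effective supply curve becomes qs = 6p - 31032.
New equilibrium: 10978 - 2p = 6p - 31032 ⇒ 42010 = 8p ⇒ p = 5251.25, q = 475.5.
Δq = 475.5 − 2448 = -1972.50.

-1972.50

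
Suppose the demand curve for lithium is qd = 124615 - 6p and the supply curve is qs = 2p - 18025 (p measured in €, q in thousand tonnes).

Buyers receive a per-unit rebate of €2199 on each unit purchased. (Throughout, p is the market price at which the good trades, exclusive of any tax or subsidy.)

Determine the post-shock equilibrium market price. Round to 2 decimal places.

Original equilibrium: 124615 - 6p = 2p - 18025 gives 142640 = 8p, so p = 17830 and q = 17635.
Since buyers' out-of-pocket price is the market price minus the rebate, the effective demand curve becomes qd = 137809 - 6p.
Setting them equal: 137809 - 6p = 2p - 18025 → 155834 = 8p, so p = 19479.25 and q = 20933.5.

19479.25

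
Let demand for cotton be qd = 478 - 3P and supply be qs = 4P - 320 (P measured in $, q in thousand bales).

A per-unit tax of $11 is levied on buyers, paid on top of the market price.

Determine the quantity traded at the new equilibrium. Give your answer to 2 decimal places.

117.14

Initially, 478 - 3P = 4P - 320, so 798 = 7P and P = 114, q = 136.
Since buyers pay the price plus the tax, the effective demand curve becomes qd = 445 - 3P.
Clearing the new market: 445 - 3P = 4P - 320, so P = 765/7 ≈ 109.2857 and q = 820/7 ≈ 117.1429.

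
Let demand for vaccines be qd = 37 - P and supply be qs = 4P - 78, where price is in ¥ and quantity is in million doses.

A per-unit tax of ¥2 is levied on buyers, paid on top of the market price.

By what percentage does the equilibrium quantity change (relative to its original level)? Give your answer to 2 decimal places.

Initially, 37 - P = 4P - 78, so 115 = 5P and P = 23, q = 14.
Since buyers pay the price plus the tax, the effective demand curve becomes qd = 35 - P.
Equate the new curves: 35 - P = 4P - 78, giving 113 = 5P, P = 22.6, q = 12.4.
%Δq = (12.4 − 14) / 14 × 100 = -11.43%.

-11.43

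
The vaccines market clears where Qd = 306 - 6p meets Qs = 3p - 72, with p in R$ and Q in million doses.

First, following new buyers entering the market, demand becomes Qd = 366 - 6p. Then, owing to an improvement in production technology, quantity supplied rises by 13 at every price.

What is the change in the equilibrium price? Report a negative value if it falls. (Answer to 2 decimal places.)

+5.22

Solve the original market: 306 - 6p = 3p - 72, hence p = 42 and Q = 54.
The shock moves the curves to Qd = 366 - 6p and Qs = 3p - 59.
Setting them equal: 366 - 6p = 3p - 59 → 425 = 9p, so p = 425/9 ≈ 47.2222 and Q = 248/3 ≈ 82.6667.
Δp = 47.2222 − 42 = +5.22.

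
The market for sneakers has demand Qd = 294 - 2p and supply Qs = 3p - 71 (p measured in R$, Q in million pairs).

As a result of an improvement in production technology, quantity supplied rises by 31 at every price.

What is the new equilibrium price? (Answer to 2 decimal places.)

66.80

Original equilibrium: 294 - 2p = 3p - 71 gives 365 = 5p, so p = 73 and Q = 148.
The new curves are Qd = 294 - 2p (demand) and Qs = 3p - 40 (supply).
Equate the new curves: 294 - 2p = 3p - 40, giving 334 = 5p, p = 66.8, Q = 160.4.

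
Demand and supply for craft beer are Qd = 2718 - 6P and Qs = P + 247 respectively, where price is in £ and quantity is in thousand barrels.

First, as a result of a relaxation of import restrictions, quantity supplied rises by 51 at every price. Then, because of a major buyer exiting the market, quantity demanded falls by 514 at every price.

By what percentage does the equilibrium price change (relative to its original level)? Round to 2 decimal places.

Solve the original market: 2718 - 6P = P + 247, hence P = 353 and Q = 600.
The new curves are Qd = 2204 - 6P (demand) and Qs = P + 298 (supply).
New equilibrium: 2204 - 6P = P + 298 ⇒ 1906 = 7P ⇒ P = 1906/7 ≈ 272.2857, Q = 3992/7 ≈ 570.2857.
%ΔP = (272.2857 − 353) / 353 × 100 = -22.87%.

-22.87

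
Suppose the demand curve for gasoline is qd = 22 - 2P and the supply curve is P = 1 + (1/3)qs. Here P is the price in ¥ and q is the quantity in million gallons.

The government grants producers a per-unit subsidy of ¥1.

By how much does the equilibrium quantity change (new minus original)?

Before the shock: 22 - 2P = 3P - 3 ⇒ 25 = 5P ⇒ P = 5, q = 12.
Since sellers receive the price plus the subsidy, the effective supply curve becomes qs = 3P.
Clearing the new market: 22 - 2P = 3P, so P = 4.4 and q = 13.2.
Δq = 13.2 − 12 = +1.2.

+1.2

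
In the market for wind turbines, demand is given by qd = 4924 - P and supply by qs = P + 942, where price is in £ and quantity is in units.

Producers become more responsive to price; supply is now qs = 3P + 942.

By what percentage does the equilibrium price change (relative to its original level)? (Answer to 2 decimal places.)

Before the shock: 4924 - P = P + 942 ⇒ 3982 = 2P ⇒ P = 1991, q = 2933.
After the shift, demand is qd = 4924 - P and supply is qs = 3P + 942.
Setting them equal: 4924 - P = 3P + 942 → 3982 = 4P, so P = 995.5 and q = 3928.5.
%ΔP = (995.5 − 1991) / 1991 × 100 = -50.00%.

-50.00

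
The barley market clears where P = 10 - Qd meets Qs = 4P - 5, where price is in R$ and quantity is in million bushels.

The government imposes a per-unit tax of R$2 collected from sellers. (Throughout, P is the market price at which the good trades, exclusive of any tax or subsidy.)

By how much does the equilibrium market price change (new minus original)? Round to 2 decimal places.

+1.60

Solve the original market: 10 - P = 4P - 5, hence P = 3 and Q = 7.
Since sellers keep the price net of the tax, the effective supply curve becomes Qs = 4P - 13.
New equilibrium: 10 - P = 4P - 13 ⇒ 23 = 5P ⇒ P = 4.6, Q = 5.4.
ΔP = 4.6 − 3 = +1.60.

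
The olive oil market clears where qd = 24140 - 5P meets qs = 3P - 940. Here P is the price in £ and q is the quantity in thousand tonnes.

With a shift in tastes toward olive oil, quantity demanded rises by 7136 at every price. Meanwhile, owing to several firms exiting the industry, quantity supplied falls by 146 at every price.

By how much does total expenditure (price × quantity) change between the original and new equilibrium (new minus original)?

+18161226.1875

Before the shock: 24140 - 5P = 3P - 940 ⇒ 25080 = 8P ⇒ P = 3135, q = 8465.
The shock moves the curves to qd = 31276 - 5P and qs = 3P - 1086.
Clearing the new market: 31276 - 5P = 3P - 1086, so P = 4045.25 and q = 11049.75.
Expenditure moves from 3135×8465 = 26537775 to 4045.25×11049.75 = 44699001.1875; change = +18161226.1875.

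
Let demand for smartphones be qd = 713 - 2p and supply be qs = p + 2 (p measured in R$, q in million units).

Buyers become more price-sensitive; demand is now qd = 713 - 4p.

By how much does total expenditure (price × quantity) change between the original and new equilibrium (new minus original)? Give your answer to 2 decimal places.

-36137.76

Solve the original market: 713 - 2p = p + 2, hence p = 237 and q = 239.
With the change applied: demand qd = 713 - 4p, supply qs = p + 2.
Clearing the new market: 713 - 4p = p + 2, so p = 142.2 and q = 144.2.
Expenditure moves from 237×239 = 56643 to 142.2×144.2 = 20505.24; change = -36137.76.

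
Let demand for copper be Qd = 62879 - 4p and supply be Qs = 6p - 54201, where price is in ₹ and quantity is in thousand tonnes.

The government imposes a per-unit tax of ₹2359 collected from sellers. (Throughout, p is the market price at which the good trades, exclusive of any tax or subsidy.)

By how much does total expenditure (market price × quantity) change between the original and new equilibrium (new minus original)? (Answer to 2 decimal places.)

-51586517.64

Original equilibrium: 62879 - 4p = 6p - 54201 gives 117080 = 10p, so p = 11708 and Q = 16047.
Since sellers keep the price net of the tax, the effective supply curve becomes Qs = 6p - 68355.
Setting them equal: 62879 - 4p = 6p - 68355 → 131234 = 10p, so p = 13123.4 and Q = 10385.4.
Expenditure moves from 11708×16047 = 187878276 to 13123.4×10385.4 = 136291758.36; change = -51586517.64.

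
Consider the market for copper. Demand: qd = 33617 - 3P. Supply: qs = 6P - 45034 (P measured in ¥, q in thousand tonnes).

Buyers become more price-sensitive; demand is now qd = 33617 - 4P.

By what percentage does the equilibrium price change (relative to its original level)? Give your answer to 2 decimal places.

-10.00

Before the shock: 33617 - 3P = 6P - 45034 ⇒ 78651 = 9P ⇒ P = 8739, q = 7400.
After the shift, demand is qd = 33617 - 4P and supply is qs = 6P - 45034.
Clearing the new market: 33617 - 4P = 6P - 45034, so P = 7865.1 and q = 2156.6.
%ΔP = (7865.1 − 8739) / 8739 × 100 = -10.00%.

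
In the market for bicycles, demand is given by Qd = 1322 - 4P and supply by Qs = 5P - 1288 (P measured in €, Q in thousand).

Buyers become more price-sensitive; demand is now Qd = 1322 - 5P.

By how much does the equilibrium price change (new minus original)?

Before the shock: 1322 - 4P = 5P - 1288 ⇒ 2610 = 9P ⇒ P = 290, Q = 162.
With the change applied: demand Qd = 1322 - 5P, supply Qs = 5P - 1288.
New equilibrium: 1322 - 5P = 5P - 1288 ⇒ 2610 = 10P ⇒ P = 261, Q = 17.
ΔP = 261 − 290 = -29.

-29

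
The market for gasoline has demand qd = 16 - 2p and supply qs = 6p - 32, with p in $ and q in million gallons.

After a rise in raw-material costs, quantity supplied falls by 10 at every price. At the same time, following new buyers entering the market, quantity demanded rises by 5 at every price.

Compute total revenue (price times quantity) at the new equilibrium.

41.34375

Solve the original market: 16 - 2p = 6p - 32, hence p = 6 and q = 4.
The new curves are qd = 21 - 2p (demand) and qs = 6p - 42 (supply).
Equate the new curves: 21 - 2p = 6p - 42, giving 63 = 8p, p = 7.875, q = 5.25.
New expenditure = 7.875 × 5.25 = 41.34375.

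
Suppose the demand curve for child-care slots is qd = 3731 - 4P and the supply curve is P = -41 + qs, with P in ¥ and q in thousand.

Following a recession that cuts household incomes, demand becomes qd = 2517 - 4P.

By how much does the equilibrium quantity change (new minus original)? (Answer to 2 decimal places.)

Original equilibrium: 3731 - 4P = P + 41 gives 3690 = 5P, so P = 738 and q = 779.
After the shift, demand is qd = 2517 - 4P and supply is qs = P + 41.
Clearing the new market: 2517 - 4P = P + 41, so P = 495.2 and q = 536.2.
Δq = 536.2 − 779 = -242.80.

-242.80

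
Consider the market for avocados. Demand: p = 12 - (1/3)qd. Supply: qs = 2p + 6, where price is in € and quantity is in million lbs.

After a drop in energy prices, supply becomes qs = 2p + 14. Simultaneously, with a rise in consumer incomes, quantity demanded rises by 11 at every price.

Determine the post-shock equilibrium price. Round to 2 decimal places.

Initially, 36 - 3p = 2p + 6, so 30 = 5p and p = 6, q = 18.
The shock moves the curves to qd = 47 - 3p and qs = 2p + 14.
Setting them equal: 47 - 3p = 2p + 14 → 33 = 5p, so p = 6.6 and q = 27.2.

6.60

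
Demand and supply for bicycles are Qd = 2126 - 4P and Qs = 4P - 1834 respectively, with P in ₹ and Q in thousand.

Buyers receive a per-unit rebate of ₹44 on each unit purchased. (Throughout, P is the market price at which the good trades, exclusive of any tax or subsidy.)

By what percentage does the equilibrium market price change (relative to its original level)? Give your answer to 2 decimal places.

+4.44

Before the shock: 2126 - 4P = 4P - 1834 ⇒ 3960 = 8P ⇒ P = 495, Q = 146.
Since buyers' out-of-pocket price is the market price minus the rebate, the effective demand curve becomes Qd = 2302 - 4P.
Clearing the new market: 2302 - 4P = 4P - 1834, so P = 517 and Q = 234.
%ΔP = (517 − 495) / 495 × 100 = +4.44%.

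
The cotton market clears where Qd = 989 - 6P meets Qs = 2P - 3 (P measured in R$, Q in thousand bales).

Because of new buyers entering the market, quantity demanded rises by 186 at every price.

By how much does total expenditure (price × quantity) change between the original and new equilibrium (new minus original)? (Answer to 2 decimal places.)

Original equilibrium: 989 - 6P = 2P - 3 gives 992 = 8P, so P = 124 and Q = 245.
With the change applied: demand Qd = 1175 - 6P, supply Qs = 2P - 3.
Equate the new curves: 1175 - 6P = 2P - 3, giving 1178 = 8P, P = 147.25, Q = 291.5.
Expenditure moves from 124×245 = 30380 to 147.25×291.5 = 42923.375; change = +12543.38.

+12543.38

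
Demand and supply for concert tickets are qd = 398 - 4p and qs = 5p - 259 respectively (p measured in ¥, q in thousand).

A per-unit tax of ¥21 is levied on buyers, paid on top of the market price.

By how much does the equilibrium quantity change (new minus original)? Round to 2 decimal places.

-46.67

Before the shock: 398 - 4p = 5p - 259 ⇒ 657 = 9p ⇒ p = 73, q = 106.
Since buyers pay the price plus the tax, the effective demand curve becomes qd = 314 - 4p.
New equilibrium: 314 - 4p = 5p - 259 ⇒ 573 = 9p ⇒ p = 191/3 ≈ 63.6667, q = 178/3 ≈ 59.3333.
Δq = 59.3333 − 106 = -46.67.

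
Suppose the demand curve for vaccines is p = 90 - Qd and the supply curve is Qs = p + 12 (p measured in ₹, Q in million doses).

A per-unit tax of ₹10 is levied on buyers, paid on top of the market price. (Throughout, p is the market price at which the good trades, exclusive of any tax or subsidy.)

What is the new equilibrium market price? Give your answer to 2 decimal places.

Solve the original market: 90 - p = p + 12, hence p = 39 and Q = 51.
Since buyers pay the price plus the tax, the effective demand curve becomes Qd = 80 - p.
Clearing the new market: 80 - p = p + 12, so p = 34 and Q = 46.

34.00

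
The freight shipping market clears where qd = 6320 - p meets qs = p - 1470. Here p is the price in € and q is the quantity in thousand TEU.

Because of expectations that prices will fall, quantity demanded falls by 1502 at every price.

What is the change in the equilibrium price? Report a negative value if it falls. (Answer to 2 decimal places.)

Initially, 6320 - p = p - 1470, so 7790 = 2p and p = 3895, q = 2425.
After the shift, demand is qd = 4818 - p and supply is qs = p - 1470.
Equate the new curves: 4818 - p = p - 1470, giving 6288 = 2p, p = 3144, q = 1674.
Δp = 3144 − 3895 = -751.00.

-751.00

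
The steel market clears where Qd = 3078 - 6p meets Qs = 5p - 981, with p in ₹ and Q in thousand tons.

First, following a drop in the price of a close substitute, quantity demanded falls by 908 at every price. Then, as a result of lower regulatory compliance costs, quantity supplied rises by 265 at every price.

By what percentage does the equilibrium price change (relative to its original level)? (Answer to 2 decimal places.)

Initially, 3078 - 6p = 5p - 981, so 4059 = 11p and p = 369, Q = 864.
The shock moves the curves to Qd = 2170 - 6p and Qs = 5p - 716.
Clearing the new market: 2170 - 6p = 5p - 716, so p = 2886/11 ≈ 262.3636 and Q = 6554/11 ≈ 595.8182.
%Δp = (262.3636 − 369) / 369 × 100 = -28.90%.

-28.90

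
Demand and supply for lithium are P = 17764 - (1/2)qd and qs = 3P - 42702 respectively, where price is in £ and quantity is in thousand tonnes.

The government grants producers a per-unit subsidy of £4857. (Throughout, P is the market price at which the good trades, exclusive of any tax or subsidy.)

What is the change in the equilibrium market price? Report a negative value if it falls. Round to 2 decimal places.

Original equilibrium: 35528 - 2P = 3P - 42702 gives 78230 = 5P, so P = 15646 and q = 4236.
Since sellers receive the price plus the subsidy, the effective supply curve becomes qs = 3P - 28131.
Clearing the new market: 35528 - 2P = 3P - 28131, so P = 12731.8 and q = 10064.4.
ΔP = 12731.8 − 15646 = -2914.20.

-2914.20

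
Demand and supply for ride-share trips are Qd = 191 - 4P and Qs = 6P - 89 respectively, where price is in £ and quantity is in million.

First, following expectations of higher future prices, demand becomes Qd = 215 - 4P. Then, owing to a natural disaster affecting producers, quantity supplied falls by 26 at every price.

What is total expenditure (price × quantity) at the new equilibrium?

Initially, 191 - 4P = 6P - 89, so 280 = 10P and P = 28, Q = 79.
The shock moves the curves to Qd = 215 - 4P and Qs = 6P - 115.
New equilibrium: 215 - 4P = 6P - 115 ⇒ 330 = 10P ⇒ P = 33, Q = 83.
New expenditure = 33 × 83 = 2739.

2739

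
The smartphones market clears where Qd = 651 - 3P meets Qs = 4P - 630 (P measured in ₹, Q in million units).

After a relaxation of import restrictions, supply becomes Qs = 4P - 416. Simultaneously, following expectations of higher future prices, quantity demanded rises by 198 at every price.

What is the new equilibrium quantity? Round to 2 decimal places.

Original equilibrium: 651 - 3P = 4P - 630 gives 1281 = 7P, so P = 183 and Q = 102.
After the shift, demand is Qd = 849 - 3P and supply is Qs = 4P - 416.
Equate the new curves: 849 - 3P = 4P - 416, giving 1265 = 7P, P = 1265/7 ≈ 180.7143, Q = 2148/7 ≈ 306.8571.

306.86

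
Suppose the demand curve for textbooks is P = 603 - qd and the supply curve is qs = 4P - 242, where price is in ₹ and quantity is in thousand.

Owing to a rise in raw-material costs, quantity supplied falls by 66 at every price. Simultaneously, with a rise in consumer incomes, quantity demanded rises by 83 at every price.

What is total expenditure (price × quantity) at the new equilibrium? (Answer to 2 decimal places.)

96855.36

Before the shock: 603 - P = 4P - 242 ⇒ 845 = 5P ⇒ P = 169, q = 434.
The shock moves the curves to qd = 686 - P and qs = 4P - 308.
Clearing the new market: 686 - P = 4P - 308, so P = 198.8 and q = 487.2.
New expenditure = 198.8 × 487.2 = 96855.36.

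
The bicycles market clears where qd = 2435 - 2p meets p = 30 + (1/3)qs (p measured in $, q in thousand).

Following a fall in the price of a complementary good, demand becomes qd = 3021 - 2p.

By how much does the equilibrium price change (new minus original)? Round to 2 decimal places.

+117.20

Before the shock: 2435 - 2p = 3p - 90 ⇒ 2525 = 5p ⇒ p = 505, q = 1425.
With the change applied: demand qd = 3021 - 2p, supply qs = 3p - 90.
Equate the new curves: 3021 - 2p = 3p - 90, giving 3111 = 5p, p = 622.2, q = 1776.6.
Δp = 622.2 − 505 = +117.20.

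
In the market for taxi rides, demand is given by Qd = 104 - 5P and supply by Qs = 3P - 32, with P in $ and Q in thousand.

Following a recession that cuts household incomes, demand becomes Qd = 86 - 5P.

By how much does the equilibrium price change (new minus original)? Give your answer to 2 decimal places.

Original equilibrium: 104 - 5P = 3P - 32 gives 136 = 8P, so P = 17 and Q = 19.
The new curves are Qd = 86 - 5P (demand) and Qs = 3P - 32 (supply).
New equilibrium: 86 - 5P = 3P - 32 ⇒ 118 = 8P ⇒ P = 14.75, Q = 12.25.
ΔP = 14.75 − 17 = -2.25.

-2.25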